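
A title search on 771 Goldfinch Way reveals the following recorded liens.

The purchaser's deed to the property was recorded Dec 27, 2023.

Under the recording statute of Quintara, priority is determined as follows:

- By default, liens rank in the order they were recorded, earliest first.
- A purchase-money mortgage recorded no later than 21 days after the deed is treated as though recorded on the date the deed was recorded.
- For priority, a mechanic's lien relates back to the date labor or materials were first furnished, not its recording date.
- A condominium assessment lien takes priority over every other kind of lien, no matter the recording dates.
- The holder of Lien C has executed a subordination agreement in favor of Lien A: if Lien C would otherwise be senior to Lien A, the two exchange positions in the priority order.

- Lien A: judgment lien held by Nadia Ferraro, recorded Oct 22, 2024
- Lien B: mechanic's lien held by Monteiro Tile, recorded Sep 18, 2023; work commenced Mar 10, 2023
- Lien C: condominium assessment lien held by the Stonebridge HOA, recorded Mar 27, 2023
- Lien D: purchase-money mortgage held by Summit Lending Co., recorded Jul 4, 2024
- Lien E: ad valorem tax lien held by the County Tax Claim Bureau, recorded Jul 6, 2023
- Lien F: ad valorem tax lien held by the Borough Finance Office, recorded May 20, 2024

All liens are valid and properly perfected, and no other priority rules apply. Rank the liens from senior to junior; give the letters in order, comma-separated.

A, B, E, F, D, C

Adjusting effective dates: B's effective date is Mar 10, 2023, when work began; D missed the 21-day window (190 days after the deed), so its recording date stands.
As a condominium assessment lien, C is senior to every other lien.
Among the remaining liens, by effective date: B (Mar 10, 2023), E (Jul 6, 2023), F (May 20, 2024), D (Jul 4, 2024), A (Oct 22, 2024).
C is senior to A before the subordination, so the two trade places.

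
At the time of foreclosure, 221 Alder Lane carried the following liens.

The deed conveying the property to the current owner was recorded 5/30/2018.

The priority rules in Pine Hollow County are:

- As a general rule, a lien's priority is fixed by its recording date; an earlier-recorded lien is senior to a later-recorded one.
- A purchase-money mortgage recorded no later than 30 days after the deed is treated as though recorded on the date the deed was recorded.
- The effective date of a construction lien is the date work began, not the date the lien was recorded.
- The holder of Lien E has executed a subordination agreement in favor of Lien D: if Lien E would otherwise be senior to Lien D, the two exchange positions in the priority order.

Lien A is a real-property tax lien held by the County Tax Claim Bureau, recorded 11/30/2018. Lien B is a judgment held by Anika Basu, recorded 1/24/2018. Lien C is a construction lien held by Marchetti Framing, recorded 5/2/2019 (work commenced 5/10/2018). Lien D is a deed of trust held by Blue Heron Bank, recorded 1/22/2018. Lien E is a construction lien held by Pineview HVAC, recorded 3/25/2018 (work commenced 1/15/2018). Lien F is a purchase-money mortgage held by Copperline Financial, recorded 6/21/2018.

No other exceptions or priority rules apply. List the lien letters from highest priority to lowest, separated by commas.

Effective dates after the stated exceptions: C relates back to 5/10/2018 (work commenced); E's effective date is 1/15/2018, when work began; F relates back to the deed date 5/30/2018.
By effective date, earliest first: E (1/15/2018), D (1/22/2018), B (1/24/2018), C (5/10/2018), F (5/30/2018), A (11/30/2018).
E would otherwise be senior to D, so under the subordination agreement E and D exchange positions.

D, E, B, C, F, A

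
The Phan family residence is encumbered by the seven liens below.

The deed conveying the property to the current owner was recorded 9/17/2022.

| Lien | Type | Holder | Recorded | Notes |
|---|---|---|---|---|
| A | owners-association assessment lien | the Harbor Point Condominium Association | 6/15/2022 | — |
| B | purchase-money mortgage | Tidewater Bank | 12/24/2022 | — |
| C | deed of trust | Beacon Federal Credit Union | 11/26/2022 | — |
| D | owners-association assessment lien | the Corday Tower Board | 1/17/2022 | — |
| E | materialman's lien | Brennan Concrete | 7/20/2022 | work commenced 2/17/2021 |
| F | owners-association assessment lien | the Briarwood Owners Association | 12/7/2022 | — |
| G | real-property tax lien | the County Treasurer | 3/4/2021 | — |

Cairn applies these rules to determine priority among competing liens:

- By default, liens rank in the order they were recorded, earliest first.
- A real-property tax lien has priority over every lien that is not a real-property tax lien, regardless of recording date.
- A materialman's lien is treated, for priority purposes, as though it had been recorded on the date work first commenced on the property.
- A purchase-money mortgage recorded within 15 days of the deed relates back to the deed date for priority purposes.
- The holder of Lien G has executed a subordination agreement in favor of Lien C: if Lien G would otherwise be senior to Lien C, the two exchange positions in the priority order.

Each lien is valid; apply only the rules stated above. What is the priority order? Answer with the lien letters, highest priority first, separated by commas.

Adjusting effective dates: B was recorded 98 days after the deed — beyond 15 days — so no relation-back applies; E's effective date is 2/17/2021, when work began.
G is a real-property tax lien, so it outranks all other liens regardless of date.
Among the remaining liens, by effective date: E (2/17/2021), D (1/17/2022), A (6/15/2022), C (11/26/2022), F (12/7/2022), B (12/24/2022).
G is senior to C before the subordination, so the two trade places.

C, E, D, A, G, F, B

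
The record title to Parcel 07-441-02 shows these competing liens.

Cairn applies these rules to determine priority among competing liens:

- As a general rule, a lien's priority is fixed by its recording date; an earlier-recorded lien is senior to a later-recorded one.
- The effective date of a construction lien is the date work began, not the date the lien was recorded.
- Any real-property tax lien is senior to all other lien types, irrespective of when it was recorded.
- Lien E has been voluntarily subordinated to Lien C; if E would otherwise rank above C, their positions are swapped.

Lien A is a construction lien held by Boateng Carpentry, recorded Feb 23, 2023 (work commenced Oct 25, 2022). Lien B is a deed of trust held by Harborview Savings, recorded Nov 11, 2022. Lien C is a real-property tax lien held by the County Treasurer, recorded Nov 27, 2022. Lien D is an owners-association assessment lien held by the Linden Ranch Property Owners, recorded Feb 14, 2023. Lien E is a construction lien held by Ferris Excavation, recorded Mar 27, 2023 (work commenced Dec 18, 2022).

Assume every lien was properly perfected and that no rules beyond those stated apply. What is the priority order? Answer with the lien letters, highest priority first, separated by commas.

C, A, B, E, D

Effective dates: A's effective date is Oct 25, 2022, when work began; E is treated as recorded Dec 18, 2022, the work-commencement date.
As a real-property tax lien, C is senior to every other lien.
Among the remaining liens, by effective date: A (Oct 25, 2022), B (Nov 11, 2022), E (Dec 18, 2022), D (Feb 14, 2023).
E already ranks below C; the subordination has no effect.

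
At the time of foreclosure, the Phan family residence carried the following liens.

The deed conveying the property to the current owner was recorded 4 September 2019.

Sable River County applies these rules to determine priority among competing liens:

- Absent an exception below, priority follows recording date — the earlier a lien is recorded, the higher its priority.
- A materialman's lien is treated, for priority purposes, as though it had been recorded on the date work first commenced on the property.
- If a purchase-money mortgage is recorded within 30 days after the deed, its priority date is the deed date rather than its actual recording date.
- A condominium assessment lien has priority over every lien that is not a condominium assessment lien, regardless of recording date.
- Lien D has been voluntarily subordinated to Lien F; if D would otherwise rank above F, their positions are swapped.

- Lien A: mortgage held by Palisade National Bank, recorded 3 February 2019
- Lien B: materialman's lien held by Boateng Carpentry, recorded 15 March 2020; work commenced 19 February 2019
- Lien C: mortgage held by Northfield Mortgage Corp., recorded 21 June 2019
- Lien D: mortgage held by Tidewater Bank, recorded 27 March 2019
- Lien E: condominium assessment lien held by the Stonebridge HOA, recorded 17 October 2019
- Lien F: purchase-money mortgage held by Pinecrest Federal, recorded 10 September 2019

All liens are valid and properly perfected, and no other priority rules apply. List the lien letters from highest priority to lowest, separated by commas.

Effective dates after the stated exceptions: B is treated as recorded 19 February 2019, the work-commencement date; F was recorded within the 30-day window, so its effective date is the deed date 4 September 2019.
E, as a condominium assessment lien, has superpriority and ranks first.
Among the remaining liens, by effective date: A (3 February 2019), B (19 February 2019), D (27 March 2019), C (21 June 2019), F (4 September 2019).
The subordination applies — D was senior to F — so D and F swap.

E, A, B, F, C, D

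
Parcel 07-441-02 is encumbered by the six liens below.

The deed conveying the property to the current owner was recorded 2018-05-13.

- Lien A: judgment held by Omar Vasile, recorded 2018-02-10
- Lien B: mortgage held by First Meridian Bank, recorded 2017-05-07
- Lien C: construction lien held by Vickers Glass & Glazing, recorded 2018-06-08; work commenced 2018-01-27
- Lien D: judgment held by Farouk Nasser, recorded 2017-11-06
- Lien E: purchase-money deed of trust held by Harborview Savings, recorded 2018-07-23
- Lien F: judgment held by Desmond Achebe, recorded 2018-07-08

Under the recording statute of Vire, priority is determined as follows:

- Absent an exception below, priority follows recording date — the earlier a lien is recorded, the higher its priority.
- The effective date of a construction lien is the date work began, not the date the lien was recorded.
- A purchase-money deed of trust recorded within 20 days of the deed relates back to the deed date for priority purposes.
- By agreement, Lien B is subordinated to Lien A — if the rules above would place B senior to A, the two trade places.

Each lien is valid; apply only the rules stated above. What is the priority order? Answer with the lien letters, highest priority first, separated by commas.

Effective dates: C is treated as recorded 2018-01-27, the work-commencement date; E was recorded 71 days after the deed, outside the 20-day window, so it keeps its recording date.
Ordering by effective date: B (2017-05-07), D (2017-11-06), C (2018-01-27), A (2018-02-10), F (2018-07-08), E (2018-07-23).
B is senior to A before the subordination, so the two trade places.

A, D, C, B, F, E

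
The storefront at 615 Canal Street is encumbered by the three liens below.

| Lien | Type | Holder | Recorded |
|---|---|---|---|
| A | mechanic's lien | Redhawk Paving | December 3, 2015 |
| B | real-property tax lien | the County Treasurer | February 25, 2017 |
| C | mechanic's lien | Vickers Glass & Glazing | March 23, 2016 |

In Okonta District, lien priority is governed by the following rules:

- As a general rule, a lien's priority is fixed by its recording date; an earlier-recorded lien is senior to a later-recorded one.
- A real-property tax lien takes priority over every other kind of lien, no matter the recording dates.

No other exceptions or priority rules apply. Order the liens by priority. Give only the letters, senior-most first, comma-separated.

B, A, C

As a real-property tax lien, B is senior to every other lien.
Remaining liens by effective date: A (December 3, 2015), C (March 23, 2016).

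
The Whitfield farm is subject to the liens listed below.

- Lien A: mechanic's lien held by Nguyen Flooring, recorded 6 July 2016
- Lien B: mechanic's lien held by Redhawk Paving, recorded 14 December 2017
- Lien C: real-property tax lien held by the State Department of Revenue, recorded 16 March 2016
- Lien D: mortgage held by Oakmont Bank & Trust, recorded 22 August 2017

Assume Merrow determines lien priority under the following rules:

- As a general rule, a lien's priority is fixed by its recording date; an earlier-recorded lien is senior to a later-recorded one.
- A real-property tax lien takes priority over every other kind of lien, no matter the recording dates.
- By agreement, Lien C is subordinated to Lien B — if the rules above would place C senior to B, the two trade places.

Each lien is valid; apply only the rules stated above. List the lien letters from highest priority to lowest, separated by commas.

B, A, D, C

C is a real-property tax lien and takes priority over every other lien.
Among the remaining liens, by effective date: A (6 July 2016), D (22 August 2017), B (14 December 2017).
C is senior to B before the subordination, so the two trade places.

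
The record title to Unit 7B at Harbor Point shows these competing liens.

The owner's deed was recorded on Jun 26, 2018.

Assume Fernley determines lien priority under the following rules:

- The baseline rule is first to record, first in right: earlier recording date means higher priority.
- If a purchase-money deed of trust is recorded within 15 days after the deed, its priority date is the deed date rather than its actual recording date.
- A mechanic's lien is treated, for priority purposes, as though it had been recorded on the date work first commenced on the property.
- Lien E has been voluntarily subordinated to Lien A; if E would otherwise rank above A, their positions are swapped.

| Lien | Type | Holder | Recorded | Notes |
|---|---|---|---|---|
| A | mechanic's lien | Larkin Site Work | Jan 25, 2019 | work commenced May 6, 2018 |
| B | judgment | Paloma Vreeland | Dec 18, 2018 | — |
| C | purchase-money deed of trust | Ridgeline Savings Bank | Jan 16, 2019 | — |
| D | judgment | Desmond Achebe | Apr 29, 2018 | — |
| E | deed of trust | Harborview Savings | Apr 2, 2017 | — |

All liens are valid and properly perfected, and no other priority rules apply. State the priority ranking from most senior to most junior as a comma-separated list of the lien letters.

First, effective dates: A relates back to May 6, 2018 (work commenced); C was recorded 204 days after the deed — beyond 15 days — so no relation-back applies.
By effective date: E (Apr 2, 2017), D (Apr 29, 2018), A (May 6, 2018), B (Dec 18, 2018), C (Jan 16, 2019).
The subordination applies — E was senior to A — so E and A swap.

A, D, E, B, C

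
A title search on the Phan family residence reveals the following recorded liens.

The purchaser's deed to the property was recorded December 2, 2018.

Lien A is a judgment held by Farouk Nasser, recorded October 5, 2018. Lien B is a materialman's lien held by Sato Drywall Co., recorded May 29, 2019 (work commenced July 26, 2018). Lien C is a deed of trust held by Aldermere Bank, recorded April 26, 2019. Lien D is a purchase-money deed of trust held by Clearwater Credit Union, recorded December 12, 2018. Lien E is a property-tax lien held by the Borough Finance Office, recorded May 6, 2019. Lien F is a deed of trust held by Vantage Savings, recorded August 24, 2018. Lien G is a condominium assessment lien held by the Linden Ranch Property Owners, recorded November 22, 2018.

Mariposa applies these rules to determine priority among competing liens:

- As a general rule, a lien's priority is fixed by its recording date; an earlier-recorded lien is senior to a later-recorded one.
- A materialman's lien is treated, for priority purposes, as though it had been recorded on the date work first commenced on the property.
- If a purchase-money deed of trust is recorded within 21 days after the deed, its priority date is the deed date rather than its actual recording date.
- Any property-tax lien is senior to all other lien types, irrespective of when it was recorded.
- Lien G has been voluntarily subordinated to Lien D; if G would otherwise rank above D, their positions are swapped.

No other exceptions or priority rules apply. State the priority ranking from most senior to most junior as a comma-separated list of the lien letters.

E, B, F, A, D, G, C

First, effective dates: B's effective date is July 26, 2018, when work began; D's effective date is the deed date, December 2, 2018.
E is a property-tax lien and takes priority over every other lien.
The other liens, earliest effective date first: B (July 26, 2018), F (August 24, 2018), A (October 5, 2018), G (November 22, 2018), D (December 2, 2018), C (April 26, 2019).
Because G would otherwise rank above D, the subordination swaps them.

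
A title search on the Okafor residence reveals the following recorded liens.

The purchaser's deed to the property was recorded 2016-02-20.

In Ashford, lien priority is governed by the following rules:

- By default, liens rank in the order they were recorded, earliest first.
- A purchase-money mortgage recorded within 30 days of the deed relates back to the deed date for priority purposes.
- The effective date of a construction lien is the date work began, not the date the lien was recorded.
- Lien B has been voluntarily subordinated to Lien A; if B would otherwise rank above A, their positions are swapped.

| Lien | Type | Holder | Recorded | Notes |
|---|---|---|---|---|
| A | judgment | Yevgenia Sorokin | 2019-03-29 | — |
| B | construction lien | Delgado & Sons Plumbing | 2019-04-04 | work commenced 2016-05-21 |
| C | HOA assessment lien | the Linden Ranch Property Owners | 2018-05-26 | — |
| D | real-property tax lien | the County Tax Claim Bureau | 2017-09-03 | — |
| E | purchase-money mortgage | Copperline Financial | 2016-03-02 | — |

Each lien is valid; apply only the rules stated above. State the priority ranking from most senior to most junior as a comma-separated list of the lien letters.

First, effective dates: B relates back to 2016-05-21 (work commenced); E relates back to the deed date 2016-02-20.
Ordering by effective date: E (2016-02-20), B (2016-05-21), D (2017-09-03), C (2018-05-26), A (2019-03-29).
The subordination applies — B was senior to A — so B and A swap.

E, A, D, C, B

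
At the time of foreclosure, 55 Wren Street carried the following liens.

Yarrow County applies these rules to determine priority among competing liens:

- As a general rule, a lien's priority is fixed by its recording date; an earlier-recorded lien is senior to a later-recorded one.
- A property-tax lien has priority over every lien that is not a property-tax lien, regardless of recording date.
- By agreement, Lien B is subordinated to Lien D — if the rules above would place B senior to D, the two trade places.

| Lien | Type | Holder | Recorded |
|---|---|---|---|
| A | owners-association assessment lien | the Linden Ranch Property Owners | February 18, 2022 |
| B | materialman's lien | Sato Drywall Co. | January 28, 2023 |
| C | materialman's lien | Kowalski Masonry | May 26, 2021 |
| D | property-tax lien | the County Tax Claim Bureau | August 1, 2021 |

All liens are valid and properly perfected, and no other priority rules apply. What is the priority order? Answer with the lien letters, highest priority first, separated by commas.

D, as a property-tax lien, has superpriority and ranks first.
Among the remaining liens, by effective date: C (May 26, 2021), A (February 18, 2022), B (January 28, 2023).
B already ranks below D; the subordination has no effect.

D, C, A, B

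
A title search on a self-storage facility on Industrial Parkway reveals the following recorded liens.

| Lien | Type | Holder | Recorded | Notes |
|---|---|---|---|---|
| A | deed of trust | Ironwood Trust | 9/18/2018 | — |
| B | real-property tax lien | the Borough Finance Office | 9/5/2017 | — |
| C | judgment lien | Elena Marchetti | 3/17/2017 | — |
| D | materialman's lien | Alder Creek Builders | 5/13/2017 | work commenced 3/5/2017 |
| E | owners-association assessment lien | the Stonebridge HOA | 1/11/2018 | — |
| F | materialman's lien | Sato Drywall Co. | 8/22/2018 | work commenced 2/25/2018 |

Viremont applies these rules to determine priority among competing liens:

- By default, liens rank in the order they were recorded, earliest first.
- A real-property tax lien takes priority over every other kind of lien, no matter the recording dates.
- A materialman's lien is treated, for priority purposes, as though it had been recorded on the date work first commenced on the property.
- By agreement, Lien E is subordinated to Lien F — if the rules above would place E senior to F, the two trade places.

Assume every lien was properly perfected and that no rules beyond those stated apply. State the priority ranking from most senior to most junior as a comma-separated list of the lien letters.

B, D, C, F, E, A

First, effective dates: D relates back to 3/5/2017 (work commenced); F is treated as recorded 2/25/2018, the work-commencement date.
B is a real-property tax lien, so it outranks all other liens regardless of date.
Ordering the rest by effective date: D (3/5/2017), C (3/17/2017), E (1/11/2018), F (2/25/2018), A (9/18/2018).
E would otherwise be senior to F, so under the subordination agreement E and F exchange positions.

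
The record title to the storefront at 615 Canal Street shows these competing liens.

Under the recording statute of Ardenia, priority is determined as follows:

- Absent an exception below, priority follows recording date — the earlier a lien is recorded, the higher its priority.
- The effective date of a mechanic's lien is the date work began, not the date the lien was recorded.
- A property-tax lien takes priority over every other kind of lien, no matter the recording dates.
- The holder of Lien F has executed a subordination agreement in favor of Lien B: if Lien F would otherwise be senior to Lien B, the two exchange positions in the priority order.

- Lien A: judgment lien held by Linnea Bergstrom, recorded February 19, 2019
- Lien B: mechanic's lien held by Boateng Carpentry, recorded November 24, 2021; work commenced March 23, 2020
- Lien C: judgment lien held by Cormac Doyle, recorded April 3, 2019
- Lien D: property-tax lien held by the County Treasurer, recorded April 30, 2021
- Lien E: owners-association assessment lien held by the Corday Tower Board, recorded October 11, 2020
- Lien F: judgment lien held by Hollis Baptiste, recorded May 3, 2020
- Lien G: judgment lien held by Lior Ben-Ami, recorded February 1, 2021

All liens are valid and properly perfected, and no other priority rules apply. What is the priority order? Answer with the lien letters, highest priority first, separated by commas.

D, A, C, B, F, E, G

Adjusting effective dates: B's effective date is March 23, 2020, when work began.
As a property-tax lien, D is senior to every other lien.
Ordering the rest by effective date: A (February 19, 2019), C (April 3, 2019), B (March 23, 2020), F (May 3, 2020), E (October 11, 2020), G (February 1, 2021).
Since F is not senior to B, the subordination leaves the order unchanged.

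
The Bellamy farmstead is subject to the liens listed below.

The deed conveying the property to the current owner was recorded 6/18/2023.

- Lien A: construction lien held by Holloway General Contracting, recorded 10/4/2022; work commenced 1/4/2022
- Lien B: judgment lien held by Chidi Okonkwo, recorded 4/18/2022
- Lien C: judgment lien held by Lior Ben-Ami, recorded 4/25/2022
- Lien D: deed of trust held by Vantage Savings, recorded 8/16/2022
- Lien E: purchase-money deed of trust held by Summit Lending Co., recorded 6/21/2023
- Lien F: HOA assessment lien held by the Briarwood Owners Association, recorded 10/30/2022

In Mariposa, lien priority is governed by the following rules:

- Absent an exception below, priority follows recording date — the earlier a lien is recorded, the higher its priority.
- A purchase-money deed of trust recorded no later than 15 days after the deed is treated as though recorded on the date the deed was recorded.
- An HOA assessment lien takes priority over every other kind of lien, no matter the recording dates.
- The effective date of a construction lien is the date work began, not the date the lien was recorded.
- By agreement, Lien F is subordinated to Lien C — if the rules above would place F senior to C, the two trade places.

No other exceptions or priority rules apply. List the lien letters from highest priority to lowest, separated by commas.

Effective dates after the stated exceptions: A's effective date is 1/4/2022, when work began; E's effective date is the deed date, 6/18/2023.
F, as an HOA assessment lien, has superpriority and ranks first.
Remaining liens by effective date: A (1/4/2022), B (4/18/2022), C (4/25/2022), D (8/16/2022), E (6/18/2023).
F is senior to C before the subordination, so the two trade places.

C, A, B, F, D, E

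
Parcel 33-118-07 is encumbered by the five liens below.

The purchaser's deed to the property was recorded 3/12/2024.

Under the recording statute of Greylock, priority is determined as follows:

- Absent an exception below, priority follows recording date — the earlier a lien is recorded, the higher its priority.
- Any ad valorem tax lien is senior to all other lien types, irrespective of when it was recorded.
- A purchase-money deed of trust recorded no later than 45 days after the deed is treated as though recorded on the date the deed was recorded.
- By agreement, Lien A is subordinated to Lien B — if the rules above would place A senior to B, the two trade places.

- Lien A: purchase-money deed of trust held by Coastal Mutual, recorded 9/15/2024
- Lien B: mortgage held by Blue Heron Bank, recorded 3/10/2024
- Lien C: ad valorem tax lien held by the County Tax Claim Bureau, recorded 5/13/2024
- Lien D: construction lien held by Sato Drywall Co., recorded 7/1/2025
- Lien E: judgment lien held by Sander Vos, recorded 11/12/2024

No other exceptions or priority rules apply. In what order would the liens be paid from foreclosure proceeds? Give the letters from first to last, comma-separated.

Effective dates: A was recorded 187 days after the deed — beyond 45 days — so no relation-back applies.
As an ad valorem tax lien, C is senior to every other lien.
Among the remaining liens, by effective date: B (3/10/2024), A (9/15/2024), E (11/12/2024), D (7/1/2025).
A already ranks below B; the subordination has no effect.

C, B, A, E, D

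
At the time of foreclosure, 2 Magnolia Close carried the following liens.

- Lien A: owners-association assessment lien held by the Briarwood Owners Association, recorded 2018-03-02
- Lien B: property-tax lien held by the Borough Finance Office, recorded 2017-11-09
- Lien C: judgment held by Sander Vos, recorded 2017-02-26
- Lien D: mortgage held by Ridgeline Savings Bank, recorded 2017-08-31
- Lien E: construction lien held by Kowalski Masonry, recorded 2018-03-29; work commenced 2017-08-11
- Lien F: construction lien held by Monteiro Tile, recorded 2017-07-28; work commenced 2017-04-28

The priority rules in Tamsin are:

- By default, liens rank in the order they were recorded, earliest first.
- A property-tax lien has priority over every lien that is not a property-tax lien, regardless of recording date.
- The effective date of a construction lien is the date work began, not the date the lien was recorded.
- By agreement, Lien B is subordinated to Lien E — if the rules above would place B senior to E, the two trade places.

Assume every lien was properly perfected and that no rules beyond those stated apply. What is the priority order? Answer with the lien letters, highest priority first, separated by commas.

First, effective dates: E is treated as recorded 2017-08-11, the work-commencement date; F relates back to 2017-04-28 (work commenced).
B is a property-tax lien, so it outranks all other liens regardless of date.
The other liens, earliest effective date first: C (2017-02-26), F (2017-04-28), E (2017-08-11), D (2017-08-31), A (2018-03-02).
B would otherwise be senior to E, so under the subordination agreement B and E exchange positions.

E, C, F, B, D, A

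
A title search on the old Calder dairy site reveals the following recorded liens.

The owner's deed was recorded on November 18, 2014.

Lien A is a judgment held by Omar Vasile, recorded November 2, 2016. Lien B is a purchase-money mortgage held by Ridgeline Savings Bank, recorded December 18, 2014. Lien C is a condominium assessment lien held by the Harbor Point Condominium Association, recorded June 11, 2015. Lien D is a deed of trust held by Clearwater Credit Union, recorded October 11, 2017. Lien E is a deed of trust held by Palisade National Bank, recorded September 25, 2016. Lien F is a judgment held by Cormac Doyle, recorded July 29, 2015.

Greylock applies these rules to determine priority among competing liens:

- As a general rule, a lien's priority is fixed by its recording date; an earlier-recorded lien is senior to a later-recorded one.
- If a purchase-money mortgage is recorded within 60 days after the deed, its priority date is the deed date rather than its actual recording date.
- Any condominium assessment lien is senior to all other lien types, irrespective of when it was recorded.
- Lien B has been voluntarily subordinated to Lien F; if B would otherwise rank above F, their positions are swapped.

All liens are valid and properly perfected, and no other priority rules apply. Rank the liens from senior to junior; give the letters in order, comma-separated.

C, F, B, E, A, D

Effective dates: B's effective date is the deed date, November 18, 2014.
As a condominium assessment lien, C is senior to every other lien.
Ordering the rest by effective date: B (November 18, 2014), F (July 29, 2015), E (September 25, 2016), A (November 2, 2016), D (October 11, 2017).
B would otherwise be senior to F, so under the subordination agreement B and F exchange positions.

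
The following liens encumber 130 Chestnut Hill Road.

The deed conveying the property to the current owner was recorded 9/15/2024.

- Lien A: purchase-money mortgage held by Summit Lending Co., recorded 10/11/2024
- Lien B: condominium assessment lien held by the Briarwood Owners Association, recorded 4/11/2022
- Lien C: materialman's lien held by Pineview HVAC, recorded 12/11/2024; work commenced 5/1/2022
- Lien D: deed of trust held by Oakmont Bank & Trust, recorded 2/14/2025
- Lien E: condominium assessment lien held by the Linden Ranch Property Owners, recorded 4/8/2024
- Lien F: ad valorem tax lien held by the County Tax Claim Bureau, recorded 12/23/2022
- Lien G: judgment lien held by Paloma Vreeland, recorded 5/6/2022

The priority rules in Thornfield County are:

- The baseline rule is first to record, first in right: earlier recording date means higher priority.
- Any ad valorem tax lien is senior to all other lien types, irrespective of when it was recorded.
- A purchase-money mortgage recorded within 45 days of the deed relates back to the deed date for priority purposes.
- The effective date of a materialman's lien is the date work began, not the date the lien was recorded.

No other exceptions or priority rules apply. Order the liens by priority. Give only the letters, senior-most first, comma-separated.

F, B, C, G, E, A, D

First, effective dates: A relates back to the deed date 9/15/2024; C's effective date is 5/1/2022, when work began.
F is an ad valorem tax lien and takes priority over every other lien.
Among the remaining liens, by effective date: B (4/11/2022), C (5/1/2022), G (5/6/2022), E (4/8/2024), A (9/15/2024), D (2/14/2025).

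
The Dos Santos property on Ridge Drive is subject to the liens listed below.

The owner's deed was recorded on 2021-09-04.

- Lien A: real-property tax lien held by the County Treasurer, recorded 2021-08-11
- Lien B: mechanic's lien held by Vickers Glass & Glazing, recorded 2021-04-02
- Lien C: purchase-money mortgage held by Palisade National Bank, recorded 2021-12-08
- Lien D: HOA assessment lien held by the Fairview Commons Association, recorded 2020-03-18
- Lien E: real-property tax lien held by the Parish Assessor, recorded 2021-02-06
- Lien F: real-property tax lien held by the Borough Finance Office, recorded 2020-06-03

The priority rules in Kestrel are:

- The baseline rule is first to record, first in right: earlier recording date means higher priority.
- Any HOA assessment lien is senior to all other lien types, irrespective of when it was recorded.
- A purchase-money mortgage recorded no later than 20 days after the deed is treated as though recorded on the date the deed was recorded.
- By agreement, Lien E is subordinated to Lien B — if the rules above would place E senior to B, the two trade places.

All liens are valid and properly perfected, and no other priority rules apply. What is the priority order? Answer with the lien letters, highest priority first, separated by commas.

First, effective dates: C was recorded 95 days after the deed — beyond 20 days — so no relation-back applies.
As an HOA assessment lien, D is senior to every other lien.
Among the remaining liens, by effective date: F (2020-06-03), E (2021-02-06), B (2021-04-02), A (2021-08-11), C (2021-12-08).
E would otherwise be senior to B, so under the subordination agreement E and B exchange positions.

D, F, B, E, A, C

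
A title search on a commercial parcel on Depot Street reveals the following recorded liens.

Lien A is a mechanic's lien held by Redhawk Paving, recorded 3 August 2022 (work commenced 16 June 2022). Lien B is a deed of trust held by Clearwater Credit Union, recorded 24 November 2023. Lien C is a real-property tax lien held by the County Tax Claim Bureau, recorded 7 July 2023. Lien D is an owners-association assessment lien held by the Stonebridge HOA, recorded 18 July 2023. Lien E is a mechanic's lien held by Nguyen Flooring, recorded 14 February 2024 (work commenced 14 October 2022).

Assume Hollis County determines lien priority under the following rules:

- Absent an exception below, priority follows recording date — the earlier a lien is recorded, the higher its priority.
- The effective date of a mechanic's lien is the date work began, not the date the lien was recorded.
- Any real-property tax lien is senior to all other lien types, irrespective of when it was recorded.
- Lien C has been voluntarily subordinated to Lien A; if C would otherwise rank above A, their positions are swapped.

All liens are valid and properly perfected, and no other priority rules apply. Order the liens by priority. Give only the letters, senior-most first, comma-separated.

A, C, E, D, B

Effective dates after the stated exceptions: A is treated as recorded 16 June 2022, the work-commencement date; E's effective date is 14 October 2022, when work began.
C is a real-property tax lien and takes priority over every other lien.
Remaining liens by effective date: A (16 June 2022), E (14 October 2022), D (18 July 2023), B (24 November 2023).
C is senior to A before the subordination, so the two trade places.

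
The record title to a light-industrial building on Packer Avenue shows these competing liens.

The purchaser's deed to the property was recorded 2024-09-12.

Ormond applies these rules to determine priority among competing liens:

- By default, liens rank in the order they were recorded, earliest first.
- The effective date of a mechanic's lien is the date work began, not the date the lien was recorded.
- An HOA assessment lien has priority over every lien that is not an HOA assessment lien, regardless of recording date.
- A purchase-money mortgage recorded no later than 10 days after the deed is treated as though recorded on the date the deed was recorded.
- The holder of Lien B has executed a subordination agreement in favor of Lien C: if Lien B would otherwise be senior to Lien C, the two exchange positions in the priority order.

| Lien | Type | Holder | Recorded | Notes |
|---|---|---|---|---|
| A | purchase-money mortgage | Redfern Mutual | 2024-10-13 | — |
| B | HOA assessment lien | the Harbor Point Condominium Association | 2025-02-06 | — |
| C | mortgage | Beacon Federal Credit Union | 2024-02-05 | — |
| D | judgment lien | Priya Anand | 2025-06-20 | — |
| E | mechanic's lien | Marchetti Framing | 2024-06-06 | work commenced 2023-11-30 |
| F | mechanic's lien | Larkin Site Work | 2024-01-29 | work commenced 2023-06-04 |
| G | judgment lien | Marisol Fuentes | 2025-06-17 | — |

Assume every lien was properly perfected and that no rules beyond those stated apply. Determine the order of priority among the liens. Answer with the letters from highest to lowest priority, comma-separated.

First, effective dates: A was recorded 31 days after the deed — beyond 10 days — so no relation-back applies; E relates back to 2023-11-30 (work commenced); F's effective date is 2023-06-04, when work began.
As an HOA assessment lien, B is senior to every other lien.
The other liens, earliest effective date first: F (2023-06-04), E (2023-11-30), C (2024-02-05), A (2024-10-13), G (2025-06-17), D (2025-06-20).
B is senior to C before the subordination, so the two trade places.

C, F, E, B, A, G, D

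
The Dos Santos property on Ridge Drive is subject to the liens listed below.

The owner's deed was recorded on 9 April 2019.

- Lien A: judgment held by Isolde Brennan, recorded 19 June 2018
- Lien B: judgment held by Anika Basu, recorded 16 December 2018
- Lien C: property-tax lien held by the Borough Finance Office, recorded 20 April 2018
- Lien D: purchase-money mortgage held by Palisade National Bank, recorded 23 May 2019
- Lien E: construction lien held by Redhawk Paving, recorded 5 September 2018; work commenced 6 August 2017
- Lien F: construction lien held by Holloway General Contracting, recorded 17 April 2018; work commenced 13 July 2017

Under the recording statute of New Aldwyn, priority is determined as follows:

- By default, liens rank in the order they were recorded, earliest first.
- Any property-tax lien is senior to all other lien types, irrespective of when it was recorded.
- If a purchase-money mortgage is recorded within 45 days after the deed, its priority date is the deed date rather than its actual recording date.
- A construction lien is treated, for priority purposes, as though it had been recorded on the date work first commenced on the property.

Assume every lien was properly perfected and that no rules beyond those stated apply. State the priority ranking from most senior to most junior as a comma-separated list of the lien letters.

Effective dates after the stated exceptions: D's effective date is the deed date, 9 April 2019; E relates back to 6 August 2017 (work commenced); F is treated as recorded 13 July 2017, the work-commencement date.
As a property-tax lien, C is senior to every other lien.
Remaining liens by effective date: F (13 July 2017), E (6 August 2017), A (19 June 2018), B (16 December 2018), D (9 April 2019).

C, F, E, A, B, D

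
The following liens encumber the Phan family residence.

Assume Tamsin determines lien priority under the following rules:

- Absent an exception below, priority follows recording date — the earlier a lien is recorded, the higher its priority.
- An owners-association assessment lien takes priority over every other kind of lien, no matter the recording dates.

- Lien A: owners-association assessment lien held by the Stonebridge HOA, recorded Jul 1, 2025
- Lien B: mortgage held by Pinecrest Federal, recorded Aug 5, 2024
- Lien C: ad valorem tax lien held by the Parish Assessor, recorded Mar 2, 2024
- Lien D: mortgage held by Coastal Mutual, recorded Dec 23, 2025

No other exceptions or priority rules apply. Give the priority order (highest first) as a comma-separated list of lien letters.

As an owners-association assessment lien, A is senior to every other lien.
Remaining liens by effective date: C (Mar 2, 2024), B (Aug 5, 2024), D (Dec 23, 2025).

A, C, B, D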